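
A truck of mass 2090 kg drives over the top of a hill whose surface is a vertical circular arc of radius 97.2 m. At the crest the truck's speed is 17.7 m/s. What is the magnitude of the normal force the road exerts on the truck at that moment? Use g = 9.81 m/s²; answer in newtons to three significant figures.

At the crest the centripetal acceleration points downward (toward the centre of the arc), so mg − N = mv²/r.
N = m(g − v²/r) = 2090 × (9.81 − (17.7)²/97.2) = 2090 × (9.81 − 3.223) = 2090 × 6.587 = 13770 N.

13800 N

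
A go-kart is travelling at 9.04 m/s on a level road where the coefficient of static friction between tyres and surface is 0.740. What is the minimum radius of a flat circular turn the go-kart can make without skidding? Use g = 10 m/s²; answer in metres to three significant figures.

11.0 m

At the limit, μ_s m g = m v²/r, so r_min = v²/(μ_s g) = (9.04)²/(0.740 × 10.0) = 81.72/7.400 = 11.04 m.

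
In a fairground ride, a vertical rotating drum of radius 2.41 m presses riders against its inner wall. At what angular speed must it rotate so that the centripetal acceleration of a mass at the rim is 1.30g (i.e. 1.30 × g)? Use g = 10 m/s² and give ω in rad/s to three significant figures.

Centripetal acceleration a_c = ω²r. Setting ω²r = 1.30g:
ω = √(1.30g / r) = √(1.30 × 10.0 / 2.41) = √5.394 = 2.323 rad/s.

2.32 rad/s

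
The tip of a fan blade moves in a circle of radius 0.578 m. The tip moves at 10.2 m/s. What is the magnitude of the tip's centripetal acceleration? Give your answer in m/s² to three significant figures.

180 m/s²

a_c = v²/r = (10.20)²/0.578 = 104.0/0.578 = 180.0 m/s².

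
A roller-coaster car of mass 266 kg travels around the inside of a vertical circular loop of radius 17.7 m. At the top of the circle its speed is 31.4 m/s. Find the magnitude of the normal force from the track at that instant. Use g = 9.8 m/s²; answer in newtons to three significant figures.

At the top, both N and the weight mg point inward (toward the centre), so N + mg = mv²/r.
N = m(v²/r − g) = 266 × ((31.4)²/17.7 − 9.8) = 266 × (55.70 − 9.8) = 266 × 45.90 = 12210 N.

12200 N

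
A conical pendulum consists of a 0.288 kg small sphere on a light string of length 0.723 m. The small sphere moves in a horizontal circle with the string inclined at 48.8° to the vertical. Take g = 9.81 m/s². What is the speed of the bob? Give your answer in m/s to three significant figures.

2.47 m/s

The radius of the circle is r = L sinθ = 0.723 × sin 48.8° = 0.5440 m.
Horizontally T sinθ = mv²/r and vertically T cosθ = mg, so tanθ = v²/(rg).
v = √(r g tanθ) = √(0.5440 × 9.81 × 1.142) = √6.096 = 2.469 m/s.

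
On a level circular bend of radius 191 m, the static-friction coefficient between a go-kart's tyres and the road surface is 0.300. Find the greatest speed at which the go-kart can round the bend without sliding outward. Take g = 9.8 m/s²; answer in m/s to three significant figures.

23.7 m/s

On a flat curve, static friction is the only horizontal force, so it must supply the full centripetal force: μ_s m g = m v²/r.
Mass cancels: v_max = √(μ_s g r) = √(0.300 × 9.8 × 191) = √561.5 = 23.70 m/s.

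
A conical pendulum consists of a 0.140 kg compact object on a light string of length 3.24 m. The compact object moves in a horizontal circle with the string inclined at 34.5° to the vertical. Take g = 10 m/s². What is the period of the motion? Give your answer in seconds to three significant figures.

3.25 s

r = L sinθ = 1.835 m. From T sinθ = mω²r and T cosθ = mg: tanθ = ω²r/g, so ω² = g tanθ / r = g/(L cosθ).
ω = √(g/(L cosθ)) = √(10.0/(3.24 × 0.8241)) = √3.745 = 1.935 rad/s.
Period = 2π/ω = 3.247 s.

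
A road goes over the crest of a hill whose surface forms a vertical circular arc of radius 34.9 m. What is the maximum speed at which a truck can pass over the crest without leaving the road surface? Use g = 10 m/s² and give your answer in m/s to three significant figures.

At the crest the centre of the circle is below the truck, so the net downward (centripetal) force is mg − N = mv²/r.
The truck leaves the road when N → 0, giving v_max = √(g r) = √(10.0 × 34.9) = 18.68 m/s.

18.7 m/s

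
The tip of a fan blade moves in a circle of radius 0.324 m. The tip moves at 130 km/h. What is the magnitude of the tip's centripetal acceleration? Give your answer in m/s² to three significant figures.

v = 130 km/h = 130/3.6 = 36.11 m/s.
a_c = v²/r = (36.11)²/0.324 = 1304/0.324 = 4025 m/s².

4020 m/s²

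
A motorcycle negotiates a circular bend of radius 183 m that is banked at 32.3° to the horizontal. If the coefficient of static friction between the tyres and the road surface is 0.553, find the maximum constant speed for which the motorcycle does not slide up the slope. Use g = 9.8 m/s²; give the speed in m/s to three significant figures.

57.2 m/s

At the maximum speed, friction acts down the slope at its limiting value f = μN. Radially (horizontal, toward centre): N sinθ + μN cosθ = mv²/r. Vertically: N cosθ − μN sinθ = mg.
Dividing: v² = r g (sinθ + μcosθ)/(cosθ − μsinθ).
sinθ + μcosθ = 0.5344 + 0.553×0.8453 = 1.002; cosθ − μsinθ = 0.8453 − 0.553×0.5344 = 0.5498.
v² = 183 × 9.8 × 1.002/0.5498 = 3268 m²/s², so v = 57.17 m/s.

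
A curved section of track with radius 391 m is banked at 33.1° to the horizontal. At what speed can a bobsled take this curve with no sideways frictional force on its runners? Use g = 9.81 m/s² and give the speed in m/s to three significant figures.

50.0 m/s

On a frictionless banked curve, N sinθ = mv²/r and N cosθ = mg, so tanθ = v²/(rg).
v = √(r g tanθ) = √(391 × 9.81 × tan 33.1°) = √(391 × 9.81 × 0.6519) = √2500 = 50.00 m/s.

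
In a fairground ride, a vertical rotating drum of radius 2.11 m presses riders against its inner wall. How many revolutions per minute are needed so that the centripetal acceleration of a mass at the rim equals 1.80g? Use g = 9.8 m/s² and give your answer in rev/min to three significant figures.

Require ω²r = 1.80g, so ω = √(1.80 × 9.8/2.11) = 2.891 rad/s.
In rev/min: ω × 60/(2π) = 2.891 × 60/(2π) = 27.61 rev/min.

27.6 rev/min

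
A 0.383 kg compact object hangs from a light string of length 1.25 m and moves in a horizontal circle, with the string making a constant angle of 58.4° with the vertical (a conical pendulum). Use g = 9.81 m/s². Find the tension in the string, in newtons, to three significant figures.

Vertically the bob has no acceleration, so T cosθ = mg.
T = mg/cosθ = 0.383 × 9.81 / cos 58.4° = 3.757/0.5240 = 7.170 N.

7.17 N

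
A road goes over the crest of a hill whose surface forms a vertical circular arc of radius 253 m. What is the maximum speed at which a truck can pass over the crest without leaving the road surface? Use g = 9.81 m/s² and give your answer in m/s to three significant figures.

49.8 m/s

At the crest the centre of the circle is below the truck, so the net downward (centripetal) force is mg − N = mv²/r.
The truck leaves the road when N → 0, giving v_max = √(g r) = √(9.81 × 253) = 49.82 m/s.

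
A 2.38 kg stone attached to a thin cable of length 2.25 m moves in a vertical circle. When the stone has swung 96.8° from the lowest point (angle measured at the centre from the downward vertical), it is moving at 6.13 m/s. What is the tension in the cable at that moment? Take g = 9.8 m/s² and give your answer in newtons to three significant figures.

37.0 N

Take the radial direction toward the centre of the circle as positive. The component of the weight along the string toward the centre is −mg cos φ (φ measured from the bottom), so Newton's second law along the string gives T − mg cos φ = m v²/r.
cos 96.8° = -0.1184, so T = m(v²/r + g cos φ) = 2.38 × ((6.13)²/2.25 + 9.8 × -0.1184) = 2.38 × (16.70 + (-1.160)) = 2.38 × 15.54 = 36.99 N.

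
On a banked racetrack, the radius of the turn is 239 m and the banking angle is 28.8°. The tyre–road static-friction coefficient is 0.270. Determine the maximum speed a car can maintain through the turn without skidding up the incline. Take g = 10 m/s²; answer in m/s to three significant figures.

48.0 m/s

At the maximum speed, friction acts down the slope at its limiting value f = μN. Radially (horizontal, toward centre): N sinθ + μN cosθ = mv²/r. Vertically: N cosθ − μN sinθ = mg.
Dividing: v² = r g (sinθ + μcosθ)/(cosθ − μsinθ).
sinθ + μcosθ = 0.4818 + 0.270×0.8763 = 0.7184; cosθ − μsinθ = 0.8763 − 0.270×0.4818 = 0.7462.
v² = 239 × 10.0 × 0.7184/0.7462 = 2301 m²/s², so v = 47.97 m/s.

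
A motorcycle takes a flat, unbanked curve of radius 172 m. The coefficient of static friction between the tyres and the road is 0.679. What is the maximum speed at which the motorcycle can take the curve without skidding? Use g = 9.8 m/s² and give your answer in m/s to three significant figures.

33.8 m/s

On a flat curve, static friction is the only horizontal force, so it must supply the full centripetal force: μ_s m g = m v²/r.
Mass cancels: v_max = √(μ_s g r) = √(0.679 × 9.8 × 172) = √1145 = 33.83 m/s.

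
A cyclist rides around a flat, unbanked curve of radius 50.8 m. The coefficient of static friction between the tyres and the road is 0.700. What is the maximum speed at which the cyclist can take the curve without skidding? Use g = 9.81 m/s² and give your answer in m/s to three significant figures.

18.7 m/s

The only inward force on a level bend is static friction, so at the limit f_s = μ_s N = μ_s m g = m v²/r.
Mass cancels: v_max = √(μ_s g r) = √(0.700 × 9.81 × 50.8) = √348.8 = 18.68 m/s.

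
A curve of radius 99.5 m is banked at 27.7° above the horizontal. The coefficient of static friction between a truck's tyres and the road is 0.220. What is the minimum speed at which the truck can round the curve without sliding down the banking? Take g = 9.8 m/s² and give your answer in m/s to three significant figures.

16.3 m/s

At the minimum speed, friction acts up the slope at its limiting value f = μN. Radially (horizontal, toward centre): N sinθ − μN cosθ = mv²/r. Vertically: N cosθ + μN sinθ = mg.
Dividing: v² = r g (sinθ − μcosθ)/(cosθ + μsinθ).
sinθ − μcosθ = 0.4648 − 0.220×0.8854 = 0.2701; cosθ + μsinθ = 0.8854 + 0.220×0.4648 = 0.9877.
v² = 99.5 × 9.8 × 0.2701/0.9877 = 266.6 m²/s², so v = 16.33 m/s.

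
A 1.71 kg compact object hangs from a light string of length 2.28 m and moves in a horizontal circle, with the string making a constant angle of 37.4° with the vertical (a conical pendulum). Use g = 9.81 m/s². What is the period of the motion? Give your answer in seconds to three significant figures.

r = L sinθ = 1.385 m. From T sinθ = mω²r and T cosθ = mg: tanθ = ω²r/g, so ω² = g tanθ / r = g/(L cosθ).
ω = √(g/(L cosθ)) = √(9.81/(2.28 × 0.7944)) = √5.416 = 2.327 rad/s.
Period = 2π/ω = 2.700 s.

2.70 s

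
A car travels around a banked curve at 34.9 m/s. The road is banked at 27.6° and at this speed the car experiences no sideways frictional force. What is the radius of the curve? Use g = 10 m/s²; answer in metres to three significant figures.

233 m

Frictionless banking: tanθ = v²/(rg), so r = v²/(g tanθ).
r = (34.9)²/(10.0 × tan 27.6°) = 1218/(10.0 × 0.5228) = 1218/5.228 = 233.0 m.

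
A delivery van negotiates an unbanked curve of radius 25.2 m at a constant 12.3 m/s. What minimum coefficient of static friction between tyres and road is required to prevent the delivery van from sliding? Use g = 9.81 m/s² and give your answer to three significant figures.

0.612

Friction provides the centripetal force: μ_s m g = m v²/r, so μ_s = v²/(g r) = (12.30)²/(9.81 × 25.2) = 151.3/247.2 = 0.6120.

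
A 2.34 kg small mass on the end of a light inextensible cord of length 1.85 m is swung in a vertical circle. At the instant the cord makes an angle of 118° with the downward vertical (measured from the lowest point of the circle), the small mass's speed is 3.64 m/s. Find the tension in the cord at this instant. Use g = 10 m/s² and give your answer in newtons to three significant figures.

Take the radial direction toward the centre of the circle as positive. The component of the weight along the string toward the centre is −mg cos φ (φ measured from the bottom), so Newton's second law along the string gives T − mg cos φ = m v²/r.
cos 118° = -0.4695, so T = m(v²/r + g cos φ) = 2.34 × ((3.64)²/1.85 + 10.0 × -0.4695) = 2.34 × (7.162 + (-4.695)) = 2.34 × 2.467 = 5.773 N.

5.77 N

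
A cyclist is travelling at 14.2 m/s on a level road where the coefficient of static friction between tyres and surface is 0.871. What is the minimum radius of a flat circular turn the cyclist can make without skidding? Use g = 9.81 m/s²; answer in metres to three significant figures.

23.6 m

At the limit, μ_s m g = m v²/r, so r_min = v²/(μ_s g) = (14.2)²/(0.871 × 9.81) = 201.6/8.545 = 23.60 m.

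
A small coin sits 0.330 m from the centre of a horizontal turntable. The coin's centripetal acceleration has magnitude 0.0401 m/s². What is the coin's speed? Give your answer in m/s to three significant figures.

0.115 m/s

a_c = v²/r ⇒ v = √(a_c · r) = √(0.0401 × 0.330) = √0.01323 = 0.1150 m/s.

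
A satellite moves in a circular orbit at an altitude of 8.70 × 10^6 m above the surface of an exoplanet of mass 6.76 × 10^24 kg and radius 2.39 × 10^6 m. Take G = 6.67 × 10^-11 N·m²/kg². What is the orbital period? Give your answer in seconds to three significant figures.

r = R + h = 2.39 × 10^6 + 8.70 × 10^6 = 1.109 × 10^7 m. Gravity provides the centripetal force: G M m / r² = m v² / r ⇒ v = √(GM/r) = 6376 m/s.
T = 2πr/v = 2π × 1.109 × 10^7 / 6376 = 10930 s.

10900 s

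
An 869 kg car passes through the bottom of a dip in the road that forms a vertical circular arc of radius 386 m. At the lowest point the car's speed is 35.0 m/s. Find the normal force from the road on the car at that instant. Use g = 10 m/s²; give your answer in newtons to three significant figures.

11400 N

At the lowest point, N points up (toward the centre) and the weight mg points down (away from the centre), so the net inward force is N − mg = mv²/r.
N = m(v²/r + g) = 869 × ((35.0)²/386 + 10.0) = 869 × (3.174 + 10.0) = 869 × 13.17 = 11450 N.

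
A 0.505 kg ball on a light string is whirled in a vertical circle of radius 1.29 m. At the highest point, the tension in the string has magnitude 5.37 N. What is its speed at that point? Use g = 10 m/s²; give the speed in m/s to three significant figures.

5.16 m/s

At the top, T + mg = mv²/r, so v = √(r(T/m + g)) = √(1.29 × (5.37/0.505 + 10.0)) = √(1.29 × 20.63) = √26.62 = 5.159 m/s.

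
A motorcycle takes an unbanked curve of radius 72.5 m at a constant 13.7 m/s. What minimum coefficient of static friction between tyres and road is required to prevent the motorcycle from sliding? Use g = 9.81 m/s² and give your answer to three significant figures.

Friction provides the centripetal force: μ_s m g = m v²/r, so μ_s = v²/(g r) = (13.70)²/(9.81 × 72.5) = 187.7/711.2 = 0.2639.

0.264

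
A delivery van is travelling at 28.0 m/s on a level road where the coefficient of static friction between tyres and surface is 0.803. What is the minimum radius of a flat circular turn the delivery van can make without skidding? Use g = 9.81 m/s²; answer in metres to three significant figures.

99.5 m

At the limit, μ_s m g = m v²/r, so r_min = v²/(μ_s g) = (28.0)²/(0.803 × 9.81) = 784.0/7.877 = 99.52 m.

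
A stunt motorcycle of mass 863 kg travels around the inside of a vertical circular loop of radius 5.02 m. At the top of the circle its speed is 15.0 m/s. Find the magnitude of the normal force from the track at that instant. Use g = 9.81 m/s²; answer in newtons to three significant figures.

At the top, both N and the weight mg point inward (toward the centre), so N + mg = mv²/r.
N = m(v²/r − g) = 863 × ((15.0)²/5.02 − 9.81) = 863 × (44.82 − 9.81) = 863 × 35.01 = 30210 N.

30200 N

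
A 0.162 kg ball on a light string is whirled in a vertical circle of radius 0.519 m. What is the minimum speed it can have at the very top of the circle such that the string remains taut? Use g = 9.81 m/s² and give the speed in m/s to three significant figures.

At the highest point the centre is directly below, so both the weight and T act inward: T + mg = mv²/r.
At minimum speed T → 0, so mg = mv_min²/r ⇒ v_min = √(g r) = √(9.81 × 0.519) = 2.256 m/s.

2.26 m/s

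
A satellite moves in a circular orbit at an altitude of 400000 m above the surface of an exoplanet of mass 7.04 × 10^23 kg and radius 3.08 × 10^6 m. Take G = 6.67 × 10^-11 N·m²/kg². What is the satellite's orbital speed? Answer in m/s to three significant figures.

Orbital radius r = R + h = 3.08 × 10^6 + 400000 = 3.480 × 10^6 m.
Gravity supplies the centripetal force: G M m / r² = m v² / r, so v = √(GM/r).
v = √(6.67 × 10^-11 × 7.04 × 10^23 / 3.480 × 10^6) = √(1.349 × 10^7) = 3673 m/s.

3670 m/s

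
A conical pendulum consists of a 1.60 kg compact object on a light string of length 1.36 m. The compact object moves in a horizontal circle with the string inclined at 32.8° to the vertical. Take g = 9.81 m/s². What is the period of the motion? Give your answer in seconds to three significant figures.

2.14 s

r = L sinθ = 0.7367 m. From T sinθ = mω²r and T cosθ = mg: tanθ = ω²r/g, so ω² = g tanθ / r = g/(L cosθ).
ω = √(g/(L cosθ)) = √(9.81/(1.36 × 0.8406)) = √8.581 = 2.929 rad/s.
Period = 2π/ω = 2.145 s.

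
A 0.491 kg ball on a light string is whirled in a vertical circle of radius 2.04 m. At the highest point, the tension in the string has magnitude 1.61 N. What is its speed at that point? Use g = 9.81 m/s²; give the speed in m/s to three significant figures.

At the top, T + mg = mv²/r, so v = √(r(T/m + g)) = √(2.04 × (1.61/0.491 + 9.81)) = √(2.04 × 13.09) = √26.70 = 5.167 m/s.

5.17 m/s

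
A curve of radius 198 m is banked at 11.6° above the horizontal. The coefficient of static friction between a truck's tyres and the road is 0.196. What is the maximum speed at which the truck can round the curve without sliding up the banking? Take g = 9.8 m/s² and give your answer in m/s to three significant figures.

At the maximum speed, friction acts down the slope at its limiting value f = μN. Radially (horizontal, toward centre): N sinθ + μN cosθ = mv²/r. Vertically: N cosθ − μN sinθ = mg.
Dividing: v² = r g (sinθ + μcosθ)/(cosθ − μsinθ).
sinθ + μcosθ = 0.2011 + 0.196×0.9796 = 0.3931; cosθ − μsinθ = 0.9796 − 0.196×0.2011 = 0.9402.
v² = 198 × 9.8 × 0.3931/0.9402 = 811.3 m²/s², so v = 28.48 m/s.

28.5 m/s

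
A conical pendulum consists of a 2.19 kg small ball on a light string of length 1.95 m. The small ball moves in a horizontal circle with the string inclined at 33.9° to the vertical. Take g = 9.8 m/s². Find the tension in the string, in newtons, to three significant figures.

Vertically the bob has no acceleration, so T cosθ = mg.
T = mg/cosθ = 2.19 × 9.8 / cos 33.9° = 21.46/0.8300 = 25.86 N.

25.9 N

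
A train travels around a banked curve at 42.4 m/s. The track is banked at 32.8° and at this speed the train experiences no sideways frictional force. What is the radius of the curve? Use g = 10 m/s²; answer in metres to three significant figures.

Frictionless banking: tanθ = v²/(rg), so r = v²/(g tanθ).
r = (42.4)²/(10.0 × tan 32.8°) = 1798/(10.0 × 0.6445) = 1798/6.445 = 279.0 m.

279 m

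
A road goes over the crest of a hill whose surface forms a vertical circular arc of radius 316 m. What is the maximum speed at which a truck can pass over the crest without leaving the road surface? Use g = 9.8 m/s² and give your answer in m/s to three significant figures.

At the crest the centre of the circle is below the truck, so the net downward (centripetal) force is mg − N = mv²/r.
The truck leaves the road when N → 0, giving v_max = √(g r) = √(9.8 × 316) = 55.65 m/s.

55.6 m/s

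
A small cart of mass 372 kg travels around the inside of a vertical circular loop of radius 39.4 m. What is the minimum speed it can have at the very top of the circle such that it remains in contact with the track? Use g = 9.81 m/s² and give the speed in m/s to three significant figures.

At the top, both weight mg and N point toward the centre: N + mg = mv²/r.
At minimum speed N → 0, so mg = mv_min²/r ⇒ v_min = √(g r) = √(9.81 × 39.4) = 19.66 m/s.

19.7 m/s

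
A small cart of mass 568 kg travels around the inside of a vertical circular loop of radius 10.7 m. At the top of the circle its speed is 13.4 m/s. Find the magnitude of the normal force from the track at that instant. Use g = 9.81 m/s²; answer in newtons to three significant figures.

At the top, both N and the weight mg point inward (toward the centre), so N + mg = mv²/r.
N = m(v²/r − g) = 568 × ((13.4)²/10.7 − 9.81) = 568 × (16.78 − 9.81) = 568 × 6.971 = 3960 N.

3960 N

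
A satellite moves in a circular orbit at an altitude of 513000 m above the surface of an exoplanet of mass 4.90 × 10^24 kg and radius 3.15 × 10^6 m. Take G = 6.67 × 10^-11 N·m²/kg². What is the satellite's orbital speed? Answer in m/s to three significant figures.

Orbital radius r = R + h = 3.15 × 10^6 + 513000 = 3.663 × 10^6 m.
Gravity supplies the centripetal force: G M m / r² = m v² / r, so v = √(GM/r).
v = √(6.67 × 10^-11 × 4.90 × 10^24 / 3.663 × 10^6) = √(8.922 × 10^7) = 9446 m/s.

9450 m/s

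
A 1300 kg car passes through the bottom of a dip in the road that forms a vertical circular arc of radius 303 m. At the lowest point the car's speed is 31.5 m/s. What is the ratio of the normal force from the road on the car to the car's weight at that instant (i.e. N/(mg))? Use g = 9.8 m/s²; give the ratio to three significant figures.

1.33

At the bottom, N − mg = mv²/r, so N = m(v²/r + g) and N/(mg) = v²/(rg) + 1 = (31.5)²/(303 × 9.8) + 1 = 0.3342 + 1 = 1.334.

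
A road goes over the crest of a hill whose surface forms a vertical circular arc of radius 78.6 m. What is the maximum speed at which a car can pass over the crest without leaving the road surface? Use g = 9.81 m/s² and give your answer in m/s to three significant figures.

At the crest the centre of the circle is below the car, so the net downward (centripetal) force is mg − N = mv²/r.
The car leaves the road when N → 0, giving v_max = √(g r) = √(9.81 × 78.6) = 27.77 m/s.

27.8 m/s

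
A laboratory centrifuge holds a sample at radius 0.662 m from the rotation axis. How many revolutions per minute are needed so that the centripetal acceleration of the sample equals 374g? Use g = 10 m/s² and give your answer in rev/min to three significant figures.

718 rev/min

Require ω²r = 374g, so ω = √(374 × 10.0/0.662) = 75.16 rad/s.
In rev/min: ω × 60/(2π) = 75.16 × 60/(2π) = 717.8 rev/min.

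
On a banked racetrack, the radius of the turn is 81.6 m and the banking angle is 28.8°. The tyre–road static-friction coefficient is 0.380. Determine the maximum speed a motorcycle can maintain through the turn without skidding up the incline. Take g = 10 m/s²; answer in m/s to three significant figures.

31.0 m/s

At the maximum speed, friction acts down the slope at its limiting value f = μN. Radially (horizontal, toward centre): N sinθ + μN cosθ = mv²/r. Vertically: N cosθ − μN sinθ = mg.
Dividing: v² = r g (sinθ + μcosθ)/(cosθ − μsinθ).
sinθ + μcosθ = 0.4818 + 0.380×0.8763 = 0.8148; cosθ − μsinθ = 0.8763 − 0.380×0.4818 = 0.6932.
v² = 81.6 × 10.0 × 0.8148/0.6932 = 959.0 m²/s², so v = 30.97 m/s.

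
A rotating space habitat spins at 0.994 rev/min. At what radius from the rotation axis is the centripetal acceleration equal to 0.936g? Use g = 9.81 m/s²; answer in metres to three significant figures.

ω = 0.994 rev/min × 2π/60 = 0.1041 rad/s.
a_c = ω²r = 0.936g ⇒ r = 0.936 × 9.81 / (0.1041)² = 9.182/0.01084 = 847.5 m.

847 m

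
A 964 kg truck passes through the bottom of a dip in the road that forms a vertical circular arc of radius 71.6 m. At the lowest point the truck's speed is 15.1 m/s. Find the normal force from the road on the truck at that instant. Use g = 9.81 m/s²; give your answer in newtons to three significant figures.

At the lowest point, N points up (toward the centre) and the weight mg points down (away from the centre), so the net inward force is N − mg = mv²/r.
N = m(v²/r + g) = 964 × ((15.1)²/71.6 + 9.81) = 964 × (3.184 + 9.81) = 964 × 12.99 = 12530 N.

12500 N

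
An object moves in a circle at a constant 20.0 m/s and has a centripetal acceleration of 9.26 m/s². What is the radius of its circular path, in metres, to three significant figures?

a_c = v²/r ⇒ r = v²/a_c = (20.0)²/9.26 = 400.0/9.26 = 43.20 m.

43.2 m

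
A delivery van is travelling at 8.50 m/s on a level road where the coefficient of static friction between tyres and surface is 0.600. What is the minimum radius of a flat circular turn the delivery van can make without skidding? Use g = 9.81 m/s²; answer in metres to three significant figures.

At the limit, μ_s m g = m v²/r, so r_min = v²/(μ_s g) = (8.50)²/(0.600 × 9.81) = 72.25/5.886 = 12.27 m.

12.3 m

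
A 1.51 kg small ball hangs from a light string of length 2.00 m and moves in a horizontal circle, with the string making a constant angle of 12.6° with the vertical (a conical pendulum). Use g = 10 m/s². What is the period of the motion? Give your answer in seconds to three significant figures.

2.78 s

r = L sinθ = 0.4363 m. From T sinθ = mω²r and T cosθ = mg: tanθ = ω²r/g, so ω² = g tanθ / r = g/(L cosθ).
ω = √(g/(L cosθ)) = √(10.0/(2.00 × 0.9759)) = √5.123 = 2.263 rad/s.
Period = 2π/ω = 2.776 s.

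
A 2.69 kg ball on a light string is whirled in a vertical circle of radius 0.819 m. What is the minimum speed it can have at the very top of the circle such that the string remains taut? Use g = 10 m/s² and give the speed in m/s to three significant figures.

2.86 m/s

At the highest point the centre is directly below, so both the weight and T act inward: T + mg = mv²/r.
At minimum speed T → 0, so mg = mv_min²/r ⇒ v_min = √(g r) = √(10.0 × 0.819) = 2.862 m/s.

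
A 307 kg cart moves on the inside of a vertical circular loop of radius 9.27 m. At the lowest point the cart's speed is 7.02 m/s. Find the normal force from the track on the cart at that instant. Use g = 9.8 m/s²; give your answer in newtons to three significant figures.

At the lowest point, N points up (toward the centre) and the weight mg points down (away from the centre), so the net inward force is N − mg = mv²/r.
N = m(v²/r + g) = 307 × ((7.02)²/9.27 + 9.8) = 307 × (5.316 + 9.8) = 307 × 15.12 = 4641 N.

4640 N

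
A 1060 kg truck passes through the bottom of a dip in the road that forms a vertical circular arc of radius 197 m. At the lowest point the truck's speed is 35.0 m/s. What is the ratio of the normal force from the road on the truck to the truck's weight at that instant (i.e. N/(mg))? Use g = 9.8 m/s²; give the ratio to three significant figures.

1.63

At the bottom, N − mg = mv²/r, so N = m(v²/r + g) and N/(mg) = v²/(rg) + 1 = (35.0)²/(197 × 9.8) + 1 = 0.6345 + 1 = 1.635.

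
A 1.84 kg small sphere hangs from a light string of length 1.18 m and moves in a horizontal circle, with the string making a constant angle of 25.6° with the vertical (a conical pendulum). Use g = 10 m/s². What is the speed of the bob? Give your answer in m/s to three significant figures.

The radius of the circle is r = L sinθ = 1.18 × sin 25.6° = 0.5099 m.
Horizontally T sinθ = mv²/r and vertically T cosθ = mg, so tanθ = v²/(rg).
v = √(r g tanθ) = √(0.5099 × 10.0 × 0.4791) = √2.443 = 1.563 m/s.

1.56 m/s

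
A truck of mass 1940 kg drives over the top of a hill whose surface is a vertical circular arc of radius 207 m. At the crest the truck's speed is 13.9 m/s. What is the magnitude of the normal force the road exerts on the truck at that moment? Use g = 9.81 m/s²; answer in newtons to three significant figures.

At the crest the centripetal acceleration points downward (toward the centre of the arc), so mg − N = mv²/r.
N = m(g − v²/r) = 1940 × (9.81 − (13.9)²/207) = 1940 × (9.81 − 0.9334) = 1940 × 8.877 = 17220 N.

17200 N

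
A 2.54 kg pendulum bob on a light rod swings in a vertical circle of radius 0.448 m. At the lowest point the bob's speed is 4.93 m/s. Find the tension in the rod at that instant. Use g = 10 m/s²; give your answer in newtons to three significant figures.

At the lowest point, T points up (toward the centre) and the weight mg points down (away from the centre), so the net inward force is T − mg = mv²/r.
T = m(v²/r + g) = 2.54 × ((4.93)²/0.448 + 10.0) = 2.54 × (54.25 + 10.0) = 2.54 × 64.25 = 163.2 N.

163 N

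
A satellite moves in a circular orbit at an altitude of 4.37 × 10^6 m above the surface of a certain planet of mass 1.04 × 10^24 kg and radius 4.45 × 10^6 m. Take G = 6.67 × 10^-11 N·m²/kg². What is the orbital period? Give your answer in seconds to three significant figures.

r = R + h = 4.45 × 10^6 + 4.37 × 10^6 = 8.820 × 10^6 m. Gravity provides the centripetal force: G M m / r² = m v² / r ⇒ v = √(GM/r) = 2804 m/s.
T = 2πr/v = 2π × 8.820 × 10^6 / 2804 = 19760 s.

19800 s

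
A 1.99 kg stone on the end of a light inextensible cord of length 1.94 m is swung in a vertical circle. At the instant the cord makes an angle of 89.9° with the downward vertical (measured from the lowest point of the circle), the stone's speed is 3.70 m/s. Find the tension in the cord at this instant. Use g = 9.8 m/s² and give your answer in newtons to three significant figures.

14.1 N

Take the radial direction toward the centre of the circle as positive. The component of the weight along the string toward the centre is −mg cos φ (φ measured from the bottom), so Newton's second law along the string gives T − mg cos φ = m v²/r.
cos 89.9° = 0.001745, so T = m(v²/r + g cos φ) = 1.99 × ((3.70)²/1.94 + 9.8 × 0.001745) = 1.99 × (7.057 + (0.01710)) = 1.99 × 7.074 = 14.08 N.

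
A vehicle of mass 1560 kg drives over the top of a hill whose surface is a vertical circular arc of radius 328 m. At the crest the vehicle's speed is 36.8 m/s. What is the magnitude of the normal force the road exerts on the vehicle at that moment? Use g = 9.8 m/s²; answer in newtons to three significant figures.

8850 N

At the crest the centripetal acceleration points downward (toward the centre of the arc), so mg − N = mv²/r.
N = m(g − v²/r) = 1560 × (9.8 − (36.8)²/328) = 1560 × (9.8 − 4.129) = 1560 × 5.671 = 8847 N.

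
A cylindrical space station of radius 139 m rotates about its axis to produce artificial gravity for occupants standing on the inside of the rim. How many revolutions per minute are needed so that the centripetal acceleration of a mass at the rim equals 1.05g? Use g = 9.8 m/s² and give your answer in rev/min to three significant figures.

2.60 rev/min

Require ω²r = 1.05g, so ω = √(1.05 × 9.8/139) = 0.2721 rad/s.
In rev/min: ω × 60/(2π) = 0.2721 × 60/(2π) = 2.598 rev/min.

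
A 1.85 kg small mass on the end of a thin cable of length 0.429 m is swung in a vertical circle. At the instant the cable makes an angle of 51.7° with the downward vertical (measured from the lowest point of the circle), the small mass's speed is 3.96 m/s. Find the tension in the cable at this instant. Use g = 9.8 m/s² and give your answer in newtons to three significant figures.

Take the radial direction toward the centre of the circle as positive. The component of the weight along the string toward the centre is −mg cos φ (φ measured from the bottom), so Newton's second law along the string gives T − mg cos φ = m v²/r.
cos 51.7° = 0.6198, so T = m(v²/r + g cos φ) = 1.85 × ((3.96)²/0.429 + 9.8 × 0.6198) = 1.85 × (36.55 + (6.074)) = 1.85 × 42.63 = 78.86 N.

78.9 N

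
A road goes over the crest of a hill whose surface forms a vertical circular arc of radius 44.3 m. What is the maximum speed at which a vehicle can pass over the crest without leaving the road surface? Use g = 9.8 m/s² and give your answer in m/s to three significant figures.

20.8 m/s

At the crest the centre of the circle is below the vehicle, so the net downward (centripetal) force is mg − N = mv²/r.
The vehicle leaves the road when N → 0, giving v_max = √(g r) = √(9.8 × 44.3) = 20.84 m/s.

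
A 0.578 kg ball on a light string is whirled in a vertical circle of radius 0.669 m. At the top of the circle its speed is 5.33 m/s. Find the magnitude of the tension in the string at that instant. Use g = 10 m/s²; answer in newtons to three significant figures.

18.8 N

At the top, both T and the weight mg point inward (toward the centre), so T + mg = mv²/r.
T = m(v²/r − g) = 0.578 × ((5.33)²/0.669 − 10.0) = 0.578 × (42.46 − 10.0) = 0.578 × 32.46 = 18.76 N.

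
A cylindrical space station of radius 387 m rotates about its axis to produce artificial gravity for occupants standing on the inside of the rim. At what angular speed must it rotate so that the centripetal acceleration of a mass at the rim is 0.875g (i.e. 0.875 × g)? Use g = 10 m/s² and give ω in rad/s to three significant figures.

0.150 rad/s

Centripetal acceleration a_c = ω²r. Setting ω²r = 0.875g:
ω = √(0.875g / r) = √(0.875 × 10.0 / 387) = √0.02261 = 0.1504 rad/s.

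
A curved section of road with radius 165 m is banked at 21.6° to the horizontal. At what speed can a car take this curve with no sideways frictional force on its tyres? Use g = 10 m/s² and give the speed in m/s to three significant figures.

On a frictionless banked curve, N sinθ = mv²/r and N cosθ = mg, so tanθ = v²/(rg).
v = √(r g tanθ) = √(165 × 10.0 × tan 21.6°) = √(165 × 10.0 × 0.3959) = √653.3 = 25.56 m/s.

25.6 m/s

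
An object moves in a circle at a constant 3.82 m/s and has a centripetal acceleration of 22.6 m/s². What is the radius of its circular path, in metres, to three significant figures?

0.646 m

a_c = v²/r ⇒ r = v²/a_c = (3.82)²/22.6 = 14.59/22.6 = 0.6457 m.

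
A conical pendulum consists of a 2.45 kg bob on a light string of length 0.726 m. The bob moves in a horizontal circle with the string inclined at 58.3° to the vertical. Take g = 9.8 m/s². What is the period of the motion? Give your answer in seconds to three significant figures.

1.24 s

r = L sinθ = 0.6177 m. From T sinθ = mω²r and T cosθ = mg: tanθ = ω²r/g, so ω² = g tanθ / r = g/(L cosθ).
ω = √(g/(L cosθ)) = √(9.8/(0.726 × 0.5255)) = √25.69 = 5.068 rad/s.
Period = 2π/ω = 1.240 s.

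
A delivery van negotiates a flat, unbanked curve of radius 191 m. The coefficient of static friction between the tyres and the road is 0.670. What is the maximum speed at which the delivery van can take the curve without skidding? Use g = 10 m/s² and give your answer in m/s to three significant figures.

35.8 m/s

Friction provides the centripetal force on a flat curve. At maximum speed it is at its limiting value: μ_s m g = m v²/r.
Mass cancels: v_max = √(μ_s g r) = √(0.670 × 10.0 × 191) = √1280 = 35.77 m/s.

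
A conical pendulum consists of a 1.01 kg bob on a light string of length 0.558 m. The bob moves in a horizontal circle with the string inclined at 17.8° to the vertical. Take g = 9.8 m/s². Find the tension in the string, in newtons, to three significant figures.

10.4 N

Vertically the bob has no acceleration, so T cosθ = mg.
T = mg/cosθ = 1.01 × 9.8 / cos 17.8° = 9.898/0.9521 = 10.40 N.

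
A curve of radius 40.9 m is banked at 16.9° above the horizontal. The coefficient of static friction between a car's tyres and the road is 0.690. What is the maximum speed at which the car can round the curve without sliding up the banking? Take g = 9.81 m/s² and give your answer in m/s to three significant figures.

22.5 m/s

At the maximum speed, friction acts down the slope at its limiting value f = μN. Radially (horizontal, toward centre): N sinθ + μN cosθ = mv²/r. Vertically: N cosθ − μN sinθ = mg.
Dividing: v² = r g (sinθ + μcosθ)/(cosθ − μsinθ).
sinθ + μcosθ = 0.2907 + 0.690×0.9568 = 0.9509; cosθ − μsinθ = 0.9568 − 0.690×0.2907 = 0.7562.
v² = 40.9 × 9.81 × 0.9509/0.7562 = 504.5 m²/s², so v = 22.46 m/s.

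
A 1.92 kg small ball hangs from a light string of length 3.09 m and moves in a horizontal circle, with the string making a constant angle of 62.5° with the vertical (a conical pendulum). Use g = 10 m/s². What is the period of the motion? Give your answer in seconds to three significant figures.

r = L sinθ = 2.741 m. From T sinθ = mω²r and T cosθ = mg: tanθ = ω²r/g, so ω² = g tanθ / r = g/(L cosθ).
ω = √(g/(L cosθ)) = √(10.0/(3.09 × 0.4617)) = √7.009 = 2.647 rad/s.
Period = 2π/ω = 2.373 s.

2.37 s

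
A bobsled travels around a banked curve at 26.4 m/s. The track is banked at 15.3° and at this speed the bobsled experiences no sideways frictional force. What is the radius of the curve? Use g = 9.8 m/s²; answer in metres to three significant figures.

260 m

Frictionless banking: tanθ = v²/(rg), so r = v²/(g tanθ).
r = (26.4)²/(9.8 × tan 15.3°) = 697.0/(9.8 × 0.2736) = 697.0/2.681 = 260.0 m.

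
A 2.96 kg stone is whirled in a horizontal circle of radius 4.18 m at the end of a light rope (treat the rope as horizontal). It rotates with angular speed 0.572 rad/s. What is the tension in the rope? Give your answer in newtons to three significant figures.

4.05 N

v = ωr = 0.572 × 4.18 = 2.391 m/s.
The tension is the only horizontal force, so it supplies the full centripetal force: T = m v²/r = 2.96 × (2.391)²/4.18 = 2.96 × 5.717/4.18 = 4.048 N.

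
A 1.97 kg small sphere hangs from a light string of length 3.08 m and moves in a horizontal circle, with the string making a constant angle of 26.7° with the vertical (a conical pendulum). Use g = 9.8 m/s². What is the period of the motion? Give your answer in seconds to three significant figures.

3.33 s

r = L sinθ = 1.384 m. From T sinθ = mω²r and T cosθ = mg: tanθ = ω²r/g, so ω² = g tanθ / r = g/(L cosθ).
ω = √(g/(L cosθ)) = √(9.8/(3.08 × 0.8934)) = √3.562 = 1.887 rad/s.
Period = 2π/ω = 3.329 s.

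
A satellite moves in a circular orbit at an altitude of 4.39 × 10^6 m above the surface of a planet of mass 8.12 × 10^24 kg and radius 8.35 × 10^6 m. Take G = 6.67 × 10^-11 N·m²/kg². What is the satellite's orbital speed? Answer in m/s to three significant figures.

6520 m/s

Orbital radius r = R + h = 8.35 × 10^6 + 4.39 × 10^6 = 1.274 × 10^7 m.
Gravity supplies the centripetal force: G M m / r² = m v² / r, so v = √(GM/r).
v = √(6.67 × 10^-11 × 8.12 × 10^24 / 1.274 × 10^7) = √(4.251 × 10^7) = 6520 m/s.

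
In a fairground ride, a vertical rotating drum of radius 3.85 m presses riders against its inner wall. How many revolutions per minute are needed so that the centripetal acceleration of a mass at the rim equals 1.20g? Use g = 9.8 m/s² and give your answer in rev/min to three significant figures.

Require ω²r = 1.20g, so ω = √(1.20 × 9.8/3.85) = 1.748 rad/s.
In rev/min: ω × 60/(2π) = 1.748 × 60/(2π) = 16.69 rev/min.

16.7 rev/min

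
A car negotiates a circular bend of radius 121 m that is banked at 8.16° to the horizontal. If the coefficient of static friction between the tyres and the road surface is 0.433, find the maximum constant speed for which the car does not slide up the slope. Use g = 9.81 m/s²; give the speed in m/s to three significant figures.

27.0 m/s

At the maximum speed, friction acts down the slope at its limiting value f = μN. Radially (horizontal, toward centre): N sinθ + μN cosθ = mv²/r. Vertically: N cosθ − μN sinθ = mg.
Dividing: v² = r g (sinθ + μcosθ)/(cosθ − μsinθ).
sinθ + μcosθ = 0.1419 + 0.433×0.9899 = 0.5706; cosθ − μsinθ = 0.9899 − 0.433×0.1419 = 0.9284.
v² = 121 × 9.81 × 0.5706/0.9284 = 729.5 m²/s², so v = 27.01 m/s.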